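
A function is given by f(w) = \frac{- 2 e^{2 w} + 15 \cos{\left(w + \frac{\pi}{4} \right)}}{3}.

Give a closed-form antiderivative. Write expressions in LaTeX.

An antiderivative is F(w) = - \frac{e^{2 w}}{3} + 5 \sin{\left(w + \frac{\pi}{4} \right)}.

Recover f(w) by differentiating a candidate F(w); any mismatch rules it out.
Check: d/dw[- \frac{e^{2 w}}{3} + 5 \sin{\left(w + \frac{\pi}{4} \right)}] = - \frac{2 e^{2 w}}{3} + 5 \cos{\left(w + \frac{\pi}{4} \right)}, which equals f(w).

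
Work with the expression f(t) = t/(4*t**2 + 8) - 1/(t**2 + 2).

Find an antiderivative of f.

An antiderivative is F(t) = log(t**2 + 2)/8 - sqrt(2)*atan(sqrt(2)*t/2)/2.

The integrand splits into summands that can be handled one at a time.
Check: d/dt[log(t**2 + 2)/8 - sqrt(2)*atan(sqrt(2)*t/2)/2] = (t - 4)/(4*t**2 + 8), which equals f(t).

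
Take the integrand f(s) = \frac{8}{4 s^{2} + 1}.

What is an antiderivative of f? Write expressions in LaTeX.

For F(s) to be correct the identity F'(s) - f(s) = 0 must hold.
Check: d/ds[4 \operatorname{atan}{\left(2 s \right)}] = \frac{8}{4 s^{2} + 1} = f(s).

An antiderivative is F(s) = 4 \operatorname{atan}{\left(2 s \right)}.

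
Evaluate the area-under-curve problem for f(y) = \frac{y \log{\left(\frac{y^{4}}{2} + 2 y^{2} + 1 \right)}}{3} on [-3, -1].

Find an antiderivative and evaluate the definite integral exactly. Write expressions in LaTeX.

Antiderivative: F(y) = \frac{y^{2} \log{\left(\frac{y^{4}}{2} + 2 y^{2} + 1 \right)}}{6} - \frac{y^{2}}{3} - \frac{\sqrt{2} \log{\left(y^{2} - \sqrt{2} + 2 \right)}}{6} + \frac{\log{\left(y^{2} - \sqrt{2} + 2 \right)}}{3} + \frac{\sqrt{2} \log{\left(y^{2} + \sqrt{2} + 2 \right)}}{6} + \frac{\log{\left(y^{2} + \sqrt{2} + 2 \right)}}{3}; value = - \frac{3 \log{\left(\frac{119}{2} \right)}}{2} - \frac{\log{\left(\sqrt{2} + 11 \right)}}{3} - \frac{\log{\left(11 - \sqrt{2} \right)}}{3} - \frac{\sqrt{2} \log{\left(\sqrt{2} + 11 \right)}}{6} - \frac{\sqrt{2} \log{\left(3 - \sqrt{2} \right)}}{6} + \frac{\log{\left(3 - \sqrt{2} \right)}}{3} + \frac{\log{\left(\frac{7}{2} \right)}}{6} + \frac{\sqrt{2} \log{\left(\sqrt{2} + 3 \right)}}{6} + \frac{\log{\left(\sqrt{2} + 3 \right)}}{3} + \frac{\sqrt{2} \log{\left(11 - \sqrt{2} \right)}}{6} + \frac{8}{3}

Differentiate the proposed F(y) back; it has to land on f(y) exactly.
F(y) = \frac{y^{2} \log{\left(\frac{y^{4}}{2} + 2 y^{2} + 1 \right)}}{6} - \frac{y^{2}}{3} - \frac{\sqrt{2} \log{\left(y^{2} - \sqrt{2} + 2 \right)}}{6} + \frac{\log{\left(y^{2} - \sqrt{2} + 2 \right)}}{3} + \frac{\sqrt{2} \log{\left(y^{2} + \sqrt{2} + 2 \right)}}{6} + \frac{\log{\left(y^{2} + \sqrt{2} + 2 \right)}}{3} is an antiderivative of f.
Check: d/dy[\frac{y^{2} \log{\left(\frac{y^{4}}{2} + 2 y^{2} + 1 \right)}}{6} - \frac{y^{2}}{3} - \frac{\sqrt{2} \log{\left(y^{2} - \sqrt{2} + 2 \right)}}{6} + \frac{\log{\left(y^{2} - \sqrt{2} + 2 \right)}}{3} + \frac{\sqrt{2} \log{\left(y^{2} + \sqrt{2} + 2 \right)}}{6} + \frac{\log{\left(y^{2} + \sqrt{2} + 2 \right)}}{3}] = \frac{y \log{\left(\frac{y^{4}}{2} + 2 y^{2} + 1 \right)}}{3} = f(y).
F(-1) = - \frac{1}{3} - \frac{\sqrt{2} \log{\left(3 - \sqrt{2} \right)}}{6} + \frac{\log{\left(3 - \sqrt{2} \right)}}{3} + \frac{\log{\left(\frac{7}{2} \right)}}{6} + \frac{\sqrt{2} \log{\left(\sqrt{2} + 3 \right)}}{6} + \frac{\log{\left(\sqrt{2} + 3 \right)}}{3}; F(-3) = -3 - \frac{\sqrt{2} \log{\left(11 - \sqrt{2} \right)}}{6} + \frac{\sqrt{2} \log{\left(\sqrt{2} + 11 \right)}}{6} + \frac{\log{\left(11 - \sqrt{2} \right)}}{3} + \frac{\log{\left(\sqrt{2} + 11 \right)}}{3} + \frac{3 \log{\left(\frac{119}{2} \right)}}{2}.
Integral = F(-1) - F(-3) = - \frac{3 \log{\left(\frac{119}{2} \right)}}{2} - \frac{\log{\left(\sqrt{2} + 11 \right)}}{3} - \frac{\log{\left(11 - \sqrt{2} \right)}}{3} - \frac{\sqrt{2} \log{\left(\sqrt{2} + 11 \right)}}{6} - \frac{\sqrt{2} \log{\left(3 - \sqrt{2} \right)}}{6} + \frac{\log{\left(3 - \sqrt{2} \right)}}{3} + \frac{\log{\left(\frac{7}{2} \right)}}{6} + \frac{\sqrt{2} \log{\left(\sqrt{2} + 3 \right)}}{6} + \frac{\log{\left(\sqrt{2} + 3 \right)}}{3} + \frac{\sqrt{2} \log{\left(11 - \sqrt{2} \right)}}{6} + \frac{8}{3}.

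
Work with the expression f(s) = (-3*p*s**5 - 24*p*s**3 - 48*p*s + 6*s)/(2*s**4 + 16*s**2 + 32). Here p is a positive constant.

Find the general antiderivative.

Differentiate the proposed F(s) back; it has to land on f(s) exactly.
Check: d/ds[(-3*p*s**4 - 12*p*s**2 - 6)/(4*s**2 + 16)] = (-3*p*s**5 - 24*p*s**3 - 48*p*s + 6*s)/(2*s**4 + 16*s**2 + 32) = f(s).

F(s) = (-3*p*s**4 - 12*p*s**2 - 6)/(4*s**2 + 16) + C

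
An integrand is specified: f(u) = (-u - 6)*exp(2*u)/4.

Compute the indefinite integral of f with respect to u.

f has the shape v'r + vr' for v = -u/8 - 11/16 and r = exp(2*u) — it is the derivative of the product v*r.
Check: d/du[-u*exp(2*u)/8 - 11*exp(2*u)/16] = -u*exp(2*u)/4 - 3*exp(2*u)/2, which equals f(u).

F(u) = -u*exp(2*u)/8 - 11*exp(2*u)/16 + C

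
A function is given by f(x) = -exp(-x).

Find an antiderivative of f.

Whatever form F(x) takes, F'(x) = f(x) is non-negotiable.
Check: d/dx[exp(-x)] = -exp(-x) = f(x).

An antiderivative is F(x) = exp(-x).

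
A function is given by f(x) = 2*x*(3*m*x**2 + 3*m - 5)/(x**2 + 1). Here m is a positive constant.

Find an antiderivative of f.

An antiderivative is F(x) = 3*m*x**2 - 5*log(x**2/2 + 1/2).

A first test for any F(x): its x-derivative must equal f(x) identically.
Check: d/dx[3*m*x**2 - 5*log(x**2/2 + 1/2)] = (6*m*x**3 + 6*m*x - 10*x)/(x**2 + 1), which equals f(x).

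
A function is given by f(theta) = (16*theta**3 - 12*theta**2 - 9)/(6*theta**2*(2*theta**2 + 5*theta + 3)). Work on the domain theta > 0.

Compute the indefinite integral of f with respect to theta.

F(theta) = (5*theta*log(theta) - 37*theta*log(theta + 1) + 40*theta*log(theta + 3/2) + 3)/(6*theta) + C

The denominator factors as 6*theta**2*(theta + 1)*(2*theta + 3); partial fractions split f into directly integrable pieces: 40/(3*(2*theta + 3)) - 37/(6*(theta + 1)) + 5/(6*theta) - 1/(2*theta**2).
Check: d/dtheta[(5*theta*log(theta) - 37*theta*log(theta + 1) + 40*theta*log(theta + 3/2) + 3)/(6*theta)] = (16*theta**3 - 12*theta**2 - 9)/(12*theta**4 + 30*theta**3 + 18*theta**2), which equals f(theta).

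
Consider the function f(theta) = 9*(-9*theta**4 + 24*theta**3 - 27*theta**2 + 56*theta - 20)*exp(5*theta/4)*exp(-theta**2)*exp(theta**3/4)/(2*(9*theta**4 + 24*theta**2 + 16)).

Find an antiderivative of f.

An antiderivative is F(theta) = -3*exp(theta**3/4 - theta**2 + 5*theta/4)/(theta**2/2 + 2/3).

f has the shape u'v + uv' for u = -3/(theta**2/2 + 2/3) and v = exp(theta**3/4 - theta**2 + 5*theta/4) — it is the derivative of the product u*v.
Check: d/dtheta[-3*exp(theta**3/4 - theta**2 + 5*theta/4)/(theta**2/2 + 2/3)] = (-81*theta**4*exp(5*theta/4)*exp(-theta**2)*exp(theta**3/4) + 216*theta**3*exp(5*theta/4)*exp(-theta**2)*exp(theta**3/4) - 243*theta**2*exp(5*theta/4)*exp(-theta**2)*exp(theta**3/4) + 504*theta*exp(5*theta/4)*exp(-theta**2)*exp(theta**3/4) - 180*exp(5*theta/4)*exp(-theta**2)*exp(theta**3/4))/(18*theta**4 + 48*theta**2 + 32), which equals f(theta).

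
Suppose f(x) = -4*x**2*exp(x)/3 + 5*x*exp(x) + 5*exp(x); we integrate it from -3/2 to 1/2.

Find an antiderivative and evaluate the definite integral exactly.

Antiderivative: F(x) = (-4*x**2 + 23*x - 8)*exp(x)/3; value = 5*exp(1/2)/6 + 103*exp(-3/2)/6

f has the shape u'v + uv' for u = -4*x**2/3 + 23*x/3 - 8/3 and v = exp(x) — it is the derivative of the product u*v.
F(x) = (-4*x**2 + 23*x - 8)*exp(x)/3 is an antiderivative of f.
Check: d/dx[(-4*x**2 + 23*x - 8)*exp(x)/3] = -4*x**2*exp(x)/3 + 5*x*exp(x) + 5*exp(x) = f(x).
F(1/2) = 5*exp(1/2)/6; F(-3/2) = -103*exp(-3/2)/6.
Integral = F(1/2) - F(-3/2) = 5*exp(1/2)/6 + 103*exp(-3/2)/6.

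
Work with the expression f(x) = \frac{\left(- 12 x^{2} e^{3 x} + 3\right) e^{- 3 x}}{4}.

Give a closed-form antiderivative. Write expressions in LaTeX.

Whatever form F(x) takes, F'(x) = f(x) is non-negotiable.
Check: d/dx[\frac{\left(- 12 x^{3} e^{3 x} - 16 e^{3 x} - 3\right) e^{- 3 x}}{12}] = \frac{\left(- 12 x^{2} e^{3 x} + 3\right) e^{- 3 x}}{4} = f(x).

An antiderivative is F(x) = \frac{\left(- 12 x^{3} e^{3 x} - 16 e^{3 x} - 3\right) e^{- 3 x}}{12}.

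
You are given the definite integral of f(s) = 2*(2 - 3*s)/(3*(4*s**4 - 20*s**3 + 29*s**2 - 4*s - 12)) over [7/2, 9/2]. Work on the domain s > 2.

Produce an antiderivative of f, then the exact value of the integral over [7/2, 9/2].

Antiderivative: F(s) = 22*log(s - 2)/25 - 5*log(s - 3/2)/6 - 7*log(s + 1/2)/150 + 8/(15*s - 30); value = -5*log(3)/6 - 22*log(3/2)/25 - 32/225 - 7*log(5)/150 + 7*log(4)/150 + 5*log(2)/6 + 22*log(5/2)/25

Factor the denominator (3*(s - 2)**2*(2*s - 3)*(2*s + 1)) and decompose: f = -7/(75*(2*s + 1)) - 5/(3*(2*s - 3)) + 22/(25*(s - 2)) - 8/(15*(s - 2)**2); each piece integrates to a log, atan, or power term.
F(s) = 22*log(s - 2)/25 - 5*log(s - 3/2)/6 - 7*log(s + 1/2)/150 + 8/(15*s - 30) is an antiderivative of f.
Check: d/ds[22*log(s - 2)/25 - 5*log(s - 3/2)/6 - 7*log(s + 1/2)/150 + 8/(15*s - 30)] = (4 - 6*s)/(12*s**4 - 60*s**3 + 87*s**2 - 12*s - 36), which equals f(s).
F(9/2) = -5*log(3)/6 - 7*log(5)/150 + 16/75 + 22*log(5/2)/25; F(7/2) = -5*log(2)/6 - 7*log(4)/150 + 16/45 + 22*log(3/2)/25.
Integral = F(9/2) - F(7/2) = -5*log(3)/6 - 22*log(3/2)/25 - 32/225 - 7*log(5)/150 + 7*log(4)/150 + 5*log(2)/6 + 22*log(5/2)/25.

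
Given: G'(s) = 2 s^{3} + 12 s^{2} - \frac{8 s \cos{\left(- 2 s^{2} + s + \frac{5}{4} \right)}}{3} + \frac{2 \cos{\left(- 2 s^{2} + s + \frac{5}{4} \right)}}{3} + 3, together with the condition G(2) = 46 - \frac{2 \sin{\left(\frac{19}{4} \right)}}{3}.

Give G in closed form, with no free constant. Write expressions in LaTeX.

The integrand splits into summands that can be handled one at a time.
A general antiderivative is \frac{s^{4}}{2} + 4 s^{3} + 3 s + \frac{2 \sin{\left(- 2 s^{2} + s + \frac{5}{4} \right)}}{3} + 1 + C.
The condition gives C = 46 - \frac{2 \sin{\left(\frac{19}{4} \right)}}{3} - (47 - \frac{2 \sin{\left(\frac{19}{4} \right)}}{3}) = -1.
So G(s) = \frac{s^{4}}{2} + 4 s^{3} + 3 s + \frac{2 \sin{\left(- 2 s^{2} + s + \frac{5}{4} \right)}}{3}.
Check: d/ds[\frac{s^{4}}{2} + 4 s^{3} + 3 s + \frac{2 \sin{\left(- 2 s^{2} + s + \frac{5}{4} \right)}}{3}] = 2 s^{3} + 12 s^{2} - \frac{8 s \cos{\left(- 2 s^{2} + s + \frac{5}{4} \right)}}{3} + \frac{2 \cos{\left(- 2 s^{2} + s + \frac{5}{4} \right)}}{3} + 3 = G'(s).

G(s) = \frac{s^{4}}{2} + 4 s^{3} + 3 s + \frac{2 \sin{\left(- 2 s^{2} + s + \frac{5}{4} \right)}}{3}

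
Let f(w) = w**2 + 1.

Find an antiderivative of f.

Recover f(w) by differentiating a candidate F(w); any mismatch rules it out.
Check: d/dw[w**3/3 + w] = w**2 + 1 = f(w).

An antiderivative is F(w) = w**3/3 + w.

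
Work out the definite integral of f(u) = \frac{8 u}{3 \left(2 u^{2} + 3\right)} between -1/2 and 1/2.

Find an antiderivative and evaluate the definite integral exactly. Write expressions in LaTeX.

f matches the chain-rule pattern g'(h)*h' with inner function h(u) = 2 u^{2} + 3; substituting w = h(u) collapses the integral.
F(u) = \frac{2 \log{\left(2 u^{2} + 3 \right)}}{3} is an antiderivative of f.
Check: d/du[\frac{2 \log{\left(2 u^{2} + 3 \right)}}{3}] = \frac{8 u}{6 u^{2} + 9}, which equals f(u).
F(1/2) = \frac{2 \log{\left(\frac{7}{2} \right)}}{3}; F(-1/2) = \frac{2 \log{\left(\frac{7}{2} \right)}}{3}.
Integral = F(1/2) - F(-1/2) = 0.

Antiderivative: F(u) = \frac{2 \log{\left(2 u^{2} + 3 \right)}}{3}; value = 0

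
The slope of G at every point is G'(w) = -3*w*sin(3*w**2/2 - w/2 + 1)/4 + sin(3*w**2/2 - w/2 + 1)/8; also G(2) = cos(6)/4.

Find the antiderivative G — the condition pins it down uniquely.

G(w) = cos(3*w**2/2 - w/2 + 1)/4

G'(w) matches the chain-rule pattern g'(h)*h' with inner function h(w) = 3*w**2/2 - w/2 + 1; substituting u = h(w) collapses the integral.
A general antiderivative is cos(3*w**2/2 - w/2 + 1)/4 + C.
The condition gives C = cos(6)/4 - (cos(6)/4) = 0.
So G(w) = cos(3*w**2/2 - w/2 + 1)/4.
Check: d/dw[cos(3*w**2/2 - w/2 + 1)/4] = -3*w*sin(3*w**2/2 - w/2 + 1)/4 + sin(3*w**2/2 - w/2 + 1)/8 = G'(w).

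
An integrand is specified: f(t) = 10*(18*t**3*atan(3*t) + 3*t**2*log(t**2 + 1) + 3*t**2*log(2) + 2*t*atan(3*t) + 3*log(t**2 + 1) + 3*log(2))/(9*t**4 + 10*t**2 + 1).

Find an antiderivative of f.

An antiderivative is F(t) = 10*log(2*t**2 + 2)*atan(3*t).

Recognize the product-rule pattern: f = u'v + uv' with u = 10*atan(3*t), v = log(2*t**2 + 2), so integration by parts undoes it.
Check: d/dt[10*log(2*t**2 + 2)*atan(3*t)] = (180*t**3*atan(3*t) + 30*t**2*log(t**2 + 1) + 30*t**2*log(2) + 20*t*atan(3*t) + 30*log(t**2 + 1) + 30*log(2))/(9*t**4 + 10*t**2 + 1), which equals f(t).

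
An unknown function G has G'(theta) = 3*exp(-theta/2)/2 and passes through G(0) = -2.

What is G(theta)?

G(theta) = (exp(theta/2) - 3)*exp(-theta/2)

The proposed G(theta) is checked by its d/dtheta: the result must match the given G'(theta).
A general antiderivative is -3*exp(-theta/2) + C.
The condition gives C = -2 - (-3) = 1.
So G(theta) = (exp(theta/2) - 3)*exp(-theta/2).
Check: d/dtheta[(exp(theta/2) - 3)*exp(-theta/2)] = 3*exp(-theta/2)/2 = G'(theta).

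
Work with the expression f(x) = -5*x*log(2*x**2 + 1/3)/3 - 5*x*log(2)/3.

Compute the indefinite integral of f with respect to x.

The integrand splits into summands that can be handled one at a time.
Check: d/dx[-5*(6*x**2*log(4*x**2 + 2/3) - 6*x**2 + log(6*x**2 + 1))/36] = -5*x*log(2*x**2 + 1/3)/3 - 5*x*log(2)/3 = f(x).

F(x) = -5*(6*x**2*log(4*x**2 + 2/3) - 6*x**2 + log(6*x**2 + 1))/36 + C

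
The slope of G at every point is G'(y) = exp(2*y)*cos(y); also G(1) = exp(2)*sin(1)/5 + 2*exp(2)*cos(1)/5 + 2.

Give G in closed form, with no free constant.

G(y) = (exp(2*y)*sin(y) + 2*exp(2*y)*cos(y) + 10)/5

A candidate passes only if d/dy[G] lands on the given G'(y) exactly.
A general antiderivative is exp(2*y)*sin(y)/5 + 2*exp(2*y)*cos(y)/5 + C.
The condition gives C = exp(2)*sin(1)/5 + 2*exp(2)*cos(1)/5 + 2 - (exp(2)*sin(1)/5 + 2*exp(2)*cos(1)/5) = 2.
So G(y) = (exp(2*y)*sin(y) + 2*exp(2*y)*cos(y) + 10)/5.
Check: d/dy[(exp(2*y)*sin(y) + 2*exp(2*y)*cos(y) + 10)/5] = exp(2*y)*cos(y) = G'(y).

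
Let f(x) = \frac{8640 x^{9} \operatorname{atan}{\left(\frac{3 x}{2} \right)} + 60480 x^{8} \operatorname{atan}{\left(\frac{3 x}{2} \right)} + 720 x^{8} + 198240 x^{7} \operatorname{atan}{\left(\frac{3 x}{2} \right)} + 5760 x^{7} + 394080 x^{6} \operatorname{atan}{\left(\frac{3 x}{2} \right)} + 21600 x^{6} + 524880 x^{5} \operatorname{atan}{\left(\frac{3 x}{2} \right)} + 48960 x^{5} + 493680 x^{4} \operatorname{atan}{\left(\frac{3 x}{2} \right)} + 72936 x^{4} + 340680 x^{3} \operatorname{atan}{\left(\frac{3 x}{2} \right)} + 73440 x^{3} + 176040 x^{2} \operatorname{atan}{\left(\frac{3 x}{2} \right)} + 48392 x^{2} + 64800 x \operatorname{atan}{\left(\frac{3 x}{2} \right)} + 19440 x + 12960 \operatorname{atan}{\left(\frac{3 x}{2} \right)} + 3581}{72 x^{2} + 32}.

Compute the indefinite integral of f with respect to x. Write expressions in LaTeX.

Whatever form F(x) takes, F'(x) = f(x) is non-negotiable.
Check: d/dx[- \frac{2 x^{3}}{3} - 2 x + 15 \left(x^{2} + 2 x + \frac{3}{2}\right)^{4} \operatorname{atan}{\left(\frac{3 x}{2} \right)}] = \frac{8640 x^{9} \operatorname{atan}{\left(\frac{3 x}{2} \right)} + 60480 x^{8} \operatorname{atan}{\left(\frac{3 x}{2} \right)} + 720 x^{8} + 198240 x^{7} \operatorname{atan}{\left(\frac{3 x}{2} \right)} + 5760 x^{7} + 394080 x^{6} \operatorname{atan}{\left(\frac{3 x}{2} \right)} + 21600 x^{6} + 524880 x^{5} \operatorname{atan}{\left(\frac{3 x}{2} \right)} + 48960 x^{5} + 493680 x^{4} \operatorname{atan}{\left(\frac{3 x}{2} \right)} + 72936 x^{4} + 340680 x^{3} \operatorname{atan}{\left(\frac{3 x}{2} \right)} + 73440 x^{3} + 176040 x^{2} \operatorname{atan}{\left(\frac{3 x}{2} \right)} + 48392 x^{2} + 64800 x \operatorname{atan}{\left(\frac{3 x}{2} \right)} + 19440 x + 12960 \operatorname{atan}{\left(\frac{3 x}{2} \right)} + 3581}{72 x^{2} + 32} = f(x).

F(x) = - \frac{2 x^{3}}{3} - 2 x + 15 \left(x^{2} + 2 x + \frac{3}{2}\right)^{4} \operatorname{atan}{\left(\frac{3 x}{2} \right)} + C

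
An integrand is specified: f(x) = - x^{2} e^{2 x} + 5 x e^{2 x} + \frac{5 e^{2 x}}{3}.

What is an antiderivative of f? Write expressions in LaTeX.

f has the shape u'v + uv' for u = - \frac{x^{2}}{2} + 3 x - \frac{2}{3} and v = e^{2 x} — it is the derivative of the product u*v.
Check: d/dx[\frac{\left(- 3 x^{2} + 18 x - 4\right) e^{2 x}}{6}] = - x^{2} e^{2 x} + 5 x e^{2 x} + \frac{5 e^{2 x}}{3} = f(x).

An antiderivative is F(x) = \frac{\left(- 3 x^{2} + 18 x - 4\right) e^{2 x}}{6}.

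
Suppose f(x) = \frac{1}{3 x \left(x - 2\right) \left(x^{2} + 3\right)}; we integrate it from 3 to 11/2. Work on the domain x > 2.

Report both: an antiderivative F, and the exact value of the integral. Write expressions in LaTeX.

The denominator factors as 3 x \left(x - 2\right) \left(x^{2} + 3\right); partial fractions split f into directly integrable pieces: \frac{2 x - 3}{63 \left(x^{2} + 3\right)} + \frac{1}{42 \left(x - 2\right)} - \frac{1}{18 x}.
F(x) = - \frac{\log{\left(x \right)}}{18} + \frac{\log{\left(x - 2 \right)}}{42} + \frac{\log{\left(x^{2} + 3 \right)}}{63} - \frac{\sqrt{3} \operatorname{atan}{\left(\frac{\sqrt{3} x}{3} \right)}}{63} is an antiderivative of f.
Check: d/dx[- \frac{\log{\left(x \right)}}{18} + \frac{\log{\left(x - 2 \right)}}{42} + \frac{\log{\left(x^{2} + 3 \right)}}{63} - \frac{\sqrt{3} \operatorname{atan}{\left(\frac{\sqrt{3} x}{3} \right)}}{63}] = \frac{1}{3 x^{4} - 6 x^{3} + 9 x^{2} - 18 x}, which equals f(x).
F(11/2) = - \frac{\log{\left(\frac{11}{2} \right)}}{18} - \frac{\sqrt{3} \operatorname{atan}{\left(\frac{11 \sqrt{3}}{6} \right)}}{63} + \frac{\log{\left(\frac{7}{2} \right)}}{42} + \frac{\log{\left(\frac{133}{4} \right)}}{63}; F(3) = - \frac{\log{\left(3 \right)}}{18} - \frac{\sqrt{3} \pi}{189} + \frac{\log{\left(12 \right)}}{63}.
Integral = F(11/2) - F(3) = - \frac{\log{\left(\frac{11}{2} \right)}}{18} - \frac{\log{\left(12 \right)}}{63} - \frac{\sqrt{3} \operatorname{atan}{\left(\frac{11 \sqrt{3}}{6} \right)}}{63} + \frac{\sqrt{3} \pi}{189} + \frac{\log{\left(\frac{7}{2} \right)}}{42} + \frac{\log{\left(\frac{133}{4} \right)}}{63} + \frac{\log{\left(3 \right)}}{18}.

Antiderivative: F(x) = - \frac{\log{\left(x \right)}}{18} + \frac{\log{\left(x - 2 \right)}}{42} + \frac{\log{\left(x^{2} + 3 \right)}}{63} - \frac{\sqrt{3} \operatorname{atan}{\left(\frac{\sqrt{3} x}{3} \right)}}{63}; value = - \frac{\log{\left(\frac{11}{2} \right)}}{18} - \frac{\log{\left(12 \right)}}{63} - \frac{\sqrt{3} \operatorname{atan}{\left(\frac{11 \sqrt{3}}{6} \right)}}{63} + \frac{\sqrt{3} \pi}{189} + \frac{\log{\left(\frac{7}{2} \right)}}{42} + \frac{\log{\left(\frac{133}{4} \right)}}{63} + \frac{\log{\left(3 \right)}}{18}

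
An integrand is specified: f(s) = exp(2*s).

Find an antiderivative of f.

An antiderivative is F(s) = exp(2*s)/2.

Any candidate F(s) must reproduce f(s) exactly when differentiated.
Check: d/ds[exp(2*s)/2] = exp(2*s) = f(s).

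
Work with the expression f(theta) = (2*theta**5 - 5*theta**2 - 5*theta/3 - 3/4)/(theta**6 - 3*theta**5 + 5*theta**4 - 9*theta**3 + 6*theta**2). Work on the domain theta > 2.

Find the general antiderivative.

F(theta) = -67*log(theta)/144 + 479*log(theta - 2)/336 + 65*log(theta - 1)/48 - 317*log(theta**2 + 3)/2016 + 215*sqrt(3)*atan(sqrt(3)*theta/3)/336 + 1/(8*theta) + C

Factor the denominator (12*theta**2*(theta - 2)*(theta - 1)*(theta**2 + 3)) and decompose: f = -(317*theta - 1935)/(1008*(theta**2 + 3)) + 65/(48*(theta - 1)) + 479/(336*(theta - 2)) - 67/(144*theta) - 1/(8*theta**2); each piece integrates to a log, atan, or power term.
Check: d/dtheta[-67*log(theta)/144 + 479*log(theta - 2)/336 + 65*log(theta - 1)/48 - 317*log(theta**2 + 3)/2016 + 215*sqrt(3)*atan(sqrt(3)*theta/3)/336 + 1/(8*theta)] = (24*theta**5 - 60*theta**2 - 20*theta - 9)/(12*theta**6 - 36*theta**5 + 60*theta**4 - 108*theta**3 + 72*theta**2), which equals f(theta).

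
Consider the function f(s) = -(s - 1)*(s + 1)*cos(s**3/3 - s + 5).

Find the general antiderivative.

F(s) = -sin(s**3/3 - s + 5) + C

f matches the chain-rule pattern g'(h)*h' with inner function h(s) = s**3/3 - s + 5; substituting u = h(s) collapses the integral.
Check: d/ds[-sin(s**3/3 - s + 5)] = -s**2*cos(s**3/3 - s + 5) + cos(s**3/3 - s + 5), which equals f(s).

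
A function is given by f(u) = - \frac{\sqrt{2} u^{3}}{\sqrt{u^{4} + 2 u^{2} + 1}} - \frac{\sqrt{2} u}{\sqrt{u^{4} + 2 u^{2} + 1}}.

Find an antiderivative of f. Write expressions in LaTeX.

An antiderivative is F(u) = - \frac{\sqrt{2} \sqrt{u^{4} + 2 u^{2} + 1}}{2}.

f matches the chain-rule pattern g'(h)*h' with inner function h(u) = \frac{u^{4}}{2} + u^{2} + \frac{1}{2}; substituting w = h(u) collapses the integral.
Check: d/du[- \frac{\sqrt{2} \sqrt{u^{4} + 2 u^{2} + 1}}{2}] = \frac{- \sqrt{2} u^{3} - \sqrt{2} u}{\sqrt{u^{4} + 2 u^{2} + 1}}, which equals f(u).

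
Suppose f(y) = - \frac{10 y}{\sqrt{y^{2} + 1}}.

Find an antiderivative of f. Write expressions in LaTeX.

The substitution u = 4 y^{2} + 4 works: f is exactly (dF/du)*(du/dy) for that inner function.
Check: d/dy[- 5 \sqrt{4 y^{2} + 4}] = - \frac{10 y}{\sqrt{y^{2} + 1}} = f(y).

An antiderivative is F(y) = - 5 \sqrt{4 y^{2} + 4}.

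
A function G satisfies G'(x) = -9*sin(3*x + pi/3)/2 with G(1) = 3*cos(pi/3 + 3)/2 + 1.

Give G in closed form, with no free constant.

Check a candidate G(x) by differentiating: d/dx[G] must match the given G'(x).
A general antiderivative is 3*cos(3*x + pi/3)/2 + C.
The condition gives C = 3*cos(pi/3 + 3)/2 + 1 - (3*cos(pi/3 + 3)/2) = 1.
So G(x) = 3*cos(3*x + pi/3)/2 + 1.
Check: d/dx[3*cos(3*x + pi/3)/2 + 1] = -9*sin(3*x + pi/3)/2 = G'(x).

G(x) = 3*cos(3*x + pi/3)/2 + 1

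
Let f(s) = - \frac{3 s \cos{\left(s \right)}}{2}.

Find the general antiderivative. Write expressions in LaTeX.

Whatever form F(s) takes, F'(s) = f(s) is non-negotiable.
Check: d/ds[- \frac{3 s \sin{\left(s \right)}}{2} - \frac{3 \cos{\left(s \right)}}{2}] = - \frac{3 s \cos{\left(s \right)}}{2} = f(s).

F(s) = - \frac{3 s \sin{\left(s \right)}}{2} - \frac{3 \cos{\left(s \right)}}{2} + C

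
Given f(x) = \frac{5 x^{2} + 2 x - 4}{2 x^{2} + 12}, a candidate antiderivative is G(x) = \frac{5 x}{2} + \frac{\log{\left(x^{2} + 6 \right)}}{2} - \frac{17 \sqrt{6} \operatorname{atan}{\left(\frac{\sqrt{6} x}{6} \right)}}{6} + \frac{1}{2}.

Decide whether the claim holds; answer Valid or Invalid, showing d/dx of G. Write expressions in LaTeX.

Valid: G'(x) = f(x).

d/dx[G] = \frac{5 x^{2} + 2 x - 4}{2 x^{2} + 12}
This equals f(x) exactly, so the claim holds.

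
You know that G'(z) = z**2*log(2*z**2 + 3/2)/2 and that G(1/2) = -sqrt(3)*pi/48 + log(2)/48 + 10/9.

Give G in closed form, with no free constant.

Whatever form G(z) takes, its d/dz must return the stated G'(z).
A general antiderivative is z**3*log(2*z**2 + 3/2)/6 - z**3/9 + z/4 - sqrt(3)*atan(2*sqrt(3)*z/3)/8 + C.
The condition gives C = -sqrt(3)*pi/48 + log(2)/48 + 10/9 - (-sqrt(3)*pi/48 + log(2)/48 + 1/9) = 1.
So G(z) = z**3*log(2*z**2 + 3/2)/6 - z**3/9 + z/4 - sqrt(3)*atan(2*sqrt(3)*z/3)/8 + 1.
Check: d/dz[z**3*log(2*z**2 + 3/2)/6 - z**3/9 + z/4 - sqrt(3)*atan(2*sqrt(3)*z/3)/8 + 1] = z**2*log(2*z**2 + 3/2)/2 = G'(z).

G(z) = z**3*log(2*z**2 + 3/2)/6 - z**3/9 + z/4 - sqrt(3)*atan(2*sqrt(3)*z/3)/8 + 1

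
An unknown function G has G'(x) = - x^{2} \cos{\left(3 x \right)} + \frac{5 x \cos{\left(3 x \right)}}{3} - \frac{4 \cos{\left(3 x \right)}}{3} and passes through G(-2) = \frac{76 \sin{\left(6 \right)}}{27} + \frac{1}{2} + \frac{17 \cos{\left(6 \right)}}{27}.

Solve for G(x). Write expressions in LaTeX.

The integrand splits into summands that can be handled one at a time.
A general antiderivative is - \frac{x^{2} \sin{\left(3 x \right)}}{3} + \frac{5 x \sin{\left(3 x \right)}}{9} - \frac{2 x \cos{\left(3 x \right)}}{9} - \frac{10 \sin{\left(3 x \right)}}{27} + \frac{5 \cos{\left(3 x \right)}}{27} + C.
The condition gives C = \frac{76 \sin{\left(6 \right)}}{27} + \frac{1}{2} + \frac{17 \cos{\left(6 \right)}}{27} - (\frac{76 \sin{\left(6 \right)}}{27} + \frac{17 \cos{\left(6 \right)}}{27}) = \frac{1}{2}.
So G(x) = - \frac{18 x^{2} \sin{\left(3 x \right)} - 30 x \sin{\left(3 x \right)} + 12 x \cos{\left(3 x \right)} + 20 \sin{\left(3 x \right)} - 10 \cos{\left(3 x \right)} - 27}{54}.
Check: d/dx[- \frac{18 x^{2} \sin{\left(3 x \right)} - 30 x \sin{\left(3 x \right)} + 12 x \cos{\left(3 x \right)} + 20 \sin{\left(3 x \right)} - 10 \cos{\left(3 x \right)} - 27}{54}] = - x^{2} \cos{\left(3 x \right)} + \frac{5 x \cos{\left(3 x \right)}}{3} - \frac{4 \cos{\left(3 x \right)}}{3} = G'(x).

G(x) = - \frac{18 x^{2} \sin{\left(3 x \right)} - 30 x \sin{\left(3 x \right)} + 12 x \cos{\left(3 x \right)} + 20 \sin{\left(3 x \right)} - 10 \cos{\left(3 x \right)} - 27}{54}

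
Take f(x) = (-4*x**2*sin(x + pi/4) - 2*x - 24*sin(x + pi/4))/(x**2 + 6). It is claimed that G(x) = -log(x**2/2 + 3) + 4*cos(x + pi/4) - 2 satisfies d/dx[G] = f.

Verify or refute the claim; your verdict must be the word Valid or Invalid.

Valid - the claim checks out under differentiation.

d/dx[G] = (-4*x**2*sin(x + pi/4) - 2*x - 24*sin(x + pi/4))/(x**2 + 6)
This equals f(x) exactly, so the claim holds.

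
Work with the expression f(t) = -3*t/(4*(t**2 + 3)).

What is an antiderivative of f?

f matches the chain-rule pattern g'(h)*h' with inner function h(t) = t**2 + 3; substituting u = h(t) collapses the integral.
Check: d/dt[-3*log(t**2 + 3)/8] = -3*t/(4*t**2 + 12), which equals f(t).

An antiderivative is F(t) = -3*log(t**2 + 3)/8.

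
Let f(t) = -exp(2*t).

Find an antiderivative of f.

Any candidate F(t) must reproduce f(t) exactly when differentiated.
Check: d/dt[-exp(2*t)/2] = -exp(2*t) = f(t).

An antiderivative is F(t) = -exp(2*t)/2.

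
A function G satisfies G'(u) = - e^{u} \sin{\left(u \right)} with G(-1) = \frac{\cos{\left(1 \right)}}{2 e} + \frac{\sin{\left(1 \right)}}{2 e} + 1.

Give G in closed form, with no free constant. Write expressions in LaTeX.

G(u) = \frac{- e^{u} \sin{\left(u \right)} + e^{u} \cos{\left(u \right)} + 2}{2}

For G(u) to be correct, d/du[G] must agree with the stated G'(u) identically.
A general antiderivative is - \frac{e^{u} \sin{\left(u \right)}}{2} + \frac{e^{u} \cos{\left(u \right)}}{2} + C.
The condition gives C = \frac{\cos{\left(1 \right)}}{2 e} + \frac{\sin{\left(1 \right)}}{2 e} + 1 - (\frac{\cos{\left(1 \right)}}{2 e} + \frac{\sin{\left(1 \right)}}{2 e}) = 1.
So G(u) = \frac{- e^{u} \sin{\left(u \right)} + e^{u} \cos{\left(u \right)} + 2}{2}.
Check: d/du[\frac{- e^{u} \sin{\left(u \right)} + e^{u} \cos{\left(u \right)} + 2}{2}] = - e^{u} \sin{\left(u \right)} = G'(u).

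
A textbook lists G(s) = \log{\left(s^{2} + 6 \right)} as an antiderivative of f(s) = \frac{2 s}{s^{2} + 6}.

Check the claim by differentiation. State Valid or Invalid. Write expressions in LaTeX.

Valid - differentiating G returns exactly f.

d/ds[G] = \frac{2 s}{s^{2} + 6}
This equals f(s) exactly, so the claim holds.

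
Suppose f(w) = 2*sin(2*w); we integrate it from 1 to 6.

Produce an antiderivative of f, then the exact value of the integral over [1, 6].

Antiderivative: F(w) = -cos(2*w); value = -cos(12) + cos(2)

Recover f(w) by differentiating a candidate F(w); any mismatch rules it out.
F(w) = -cos(2*w) is an antiderivative of f.
Check: d/dw[-cos(2*w)] = 2*sin(2*w) = f(w).
F(6) = -cos(12); F(1) = -cos(2).
Integral = F(6) - F(1) = -cos(12) + cos(2).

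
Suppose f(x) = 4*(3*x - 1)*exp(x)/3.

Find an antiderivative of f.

f has the shape u'v + uv' for u = 4*x - 16/3 and v = exp(x) — it is the derivative of the product u*v.
Check: d/dx[4*(3*x - 4)*exp(x)/3] = 4*x*exp(x) - 4*exp(x)/3, which equals f(x).

An antiderivative is F(x) = 4*(3*x - 4)*exp(x)/3.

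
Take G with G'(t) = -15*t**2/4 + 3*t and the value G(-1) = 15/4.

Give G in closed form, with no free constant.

Integrate term by term and add the pieces.
A general antiderivative is -5*t**3/4 + 3*t**2/2 + C.
The condition gives C = 15/4 - (11/4) = 1.
So G(t) = (-5*t**3 + 6*t**2 + 4)/4.
Check: d/dt[(-5*t**3 + 6*t**2 + 4)/4] = -15*t**2/4 + 3*t = G'(t).

G(t) = (-5*t**3 + 6*t**2 + 4)/4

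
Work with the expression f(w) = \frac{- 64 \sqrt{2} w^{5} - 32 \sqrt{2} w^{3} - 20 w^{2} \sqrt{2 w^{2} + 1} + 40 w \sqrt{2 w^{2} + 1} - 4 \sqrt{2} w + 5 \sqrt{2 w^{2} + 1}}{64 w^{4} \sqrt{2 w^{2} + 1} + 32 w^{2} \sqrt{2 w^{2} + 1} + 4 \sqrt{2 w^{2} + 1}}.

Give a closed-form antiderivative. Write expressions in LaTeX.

An antiderivative is F(w) = \frac{- 8 \sqrt{2} w^{2} \sqrt{2 w^{2} + 1} + 5 w - 2 \sqrt{2} \sqrt{2 w^{2} + 1} - 5}{16 w^{2} + 4}.

Whatever form F(w) takes, F'(w) = f(w) is non-negotiable.
Check: d/dw[\frac{- 8 \sqrt{2} w^{2} \sqrt{2 w^{2} + 1} + 5 w - 2 \sqrt{2} \sqrt{2 w^{2} + 1} - 5}{16 w^{2} + 4}] = \frac{- 64 \sqrt{2} w^{5} - 32 \sqrt{2} w^{3} - 20 w^{2} \sqrt{2 w^{2} + 1} + 40 w \sqrt{2 w^{2} + 1} - 4 \sqrt{2} w + 5 \sqrt{2 w^{2} + 1}}{64 w^{4} \sqrt{2 w^{2} + 1} + 32 w^{2} \sqrt{2 w^{2} + 1} + 4 \sqrt{2 w^{2} + 1}} = f(w).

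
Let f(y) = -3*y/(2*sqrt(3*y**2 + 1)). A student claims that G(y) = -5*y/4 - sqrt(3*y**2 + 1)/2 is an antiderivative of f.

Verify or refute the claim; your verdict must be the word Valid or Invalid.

Invalid: d/dy[G] - f = -5/4, which is not 0.

d/dy[G] = (-6*y - 5*sqrt(3*y**2 + 1))/(4*sqrt(3*y**2 + 1))
d/dy[G] - f(y) = -5/4 != 0.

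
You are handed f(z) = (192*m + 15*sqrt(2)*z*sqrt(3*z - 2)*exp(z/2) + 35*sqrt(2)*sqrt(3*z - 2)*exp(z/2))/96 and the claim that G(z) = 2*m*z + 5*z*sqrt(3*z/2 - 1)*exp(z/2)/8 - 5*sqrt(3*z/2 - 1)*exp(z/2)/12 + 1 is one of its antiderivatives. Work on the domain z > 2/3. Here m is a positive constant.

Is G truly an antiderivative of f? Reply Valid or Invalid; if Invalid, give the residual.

Valid - differentiating G returns exactly f.

d/dz[G] = sqrt(2)*(96*sqrt(2)*m*sqrt(3*z - 2) + 45*z**2*exp(z/2) + 75*z*exp(z/2) - 70*exp(z/2))/(96*sqrt(3*z - 2))
This equals f(z) exactly, so the claim holds.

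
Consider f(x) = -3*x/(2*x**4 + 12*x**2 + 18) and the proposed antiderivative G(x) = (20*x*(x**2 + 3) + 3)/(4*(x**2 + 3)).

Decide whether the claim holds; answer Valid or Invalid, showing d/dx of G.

d/dx[G] = (10*x**4 + 60*x**2 - 3*x + 90)/(2*x**4 + 12*x**2 + 18)
d/dx[G] - f(x) = 5 != 0.

Invalid: d/dx[G] - f = 5, which is not 0.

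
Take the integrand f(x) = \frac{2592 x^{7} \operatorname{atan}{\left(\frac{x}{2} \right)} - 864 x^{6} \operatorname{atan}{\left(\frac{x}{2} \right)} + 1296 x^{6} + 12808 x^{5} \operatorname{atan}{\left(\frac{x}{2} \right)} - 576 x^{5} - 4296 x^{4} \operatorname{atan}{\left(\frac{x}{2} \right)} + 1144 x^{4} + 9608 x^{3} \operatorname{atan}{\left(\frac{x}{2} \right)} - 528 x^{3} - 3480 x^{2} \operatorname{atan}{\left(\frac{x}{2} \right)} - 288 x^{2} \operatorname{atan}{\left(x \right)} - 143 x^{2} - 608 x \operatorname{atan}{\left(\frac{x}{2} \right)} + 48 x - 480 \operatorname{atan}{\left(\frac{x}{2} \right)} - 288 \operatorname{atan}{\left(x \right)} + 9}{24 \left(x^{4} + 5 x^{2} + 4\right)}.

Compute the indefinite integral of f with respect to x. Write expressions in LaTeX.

Recognize the product-rule pattern: f = u'v + uv' with u = 3 \left(- 3 x^{2} + \frac{2 x}{3} + \frac{1}{4}\right)^{2} - 6 \operatorname{atan}{\left(x \right)}, v = \operatorname{atan}{\left(\frac{x}{2} \right)}, so integration by parts undoes it.
Check: d/dx[4 \left(\frac{3 \left(- 3 x^{2} + \frac{2 x}{3} + \frac{1}{4}\right)^{2}}{4} - \frac{3 \operatorname{atan}{\left(x \right)}}{2}\right) \operatorname{atan}{\left(\frac{x}{2} \right)}] = \frac{2592 x^{7} \operatorname{atan}{\left(\frac{x}{2} \right)} - 864 x^{6} \operatorname{atan}{\left(\frac{x}{2} \right)} + 1296 x^{6} + 12808 x^{5} \operatorname{atan}{\left(\frac{x}{2} \right)} - 576 x^{5} - 4296 x^{4} \operatorname{atan}{\left(\frac{x}{2} \right)} + 1144 x^{4} + 9608 x^{3} \operatorname{atan}{\left(\frac{x}{2} \right)} - 528 x^{3} - 3480 x^{2} \operatorname{atan}{\left(\frac{x}{2} \right)} - 288 x^{2} \operatorname{atan}{\left(x \right)} - 143 x^{2} - 608 x \operatorname{atan}{\left(\frac{x}{2} \right)} + 48 x - 480 \operatorname{atan}{\left(\frac{x}{2} \right)} - 288 \operatorname{atan}{\left(x \right)} + 9}{24 x^{4} + 120 x^{2} + 96}, which equals f(x).

F(x) = 4 \left(\frac{3 \left(- 3 x^{2} + \frac{2 x}{3} + \frac{1}{4}\right)^{2}}{4} - \frac{3 \operatorname{atan}{\left(x \right)}}{2}\right) \operatorname{atan}{\left(\frac{x}{2} \right)} + C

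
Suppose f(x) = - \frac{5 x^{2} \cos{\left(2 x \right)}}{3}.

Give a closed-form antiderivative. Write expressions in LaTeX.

Since d/dx undoes antidifferentiation here, F'(x) = f(x) is required of F(x).
Check: d/dx[\frac{5 \left(- 2 x^{2} \sin{\left(2 x \right)} - 2 x \cos{\left(2 x \right)} + \sin{\left(2 x \right)}\right)}{12}] = - \frac{5 x^{2} \cos{\left(2 x \right)}}{3} = f(x).

An antiderivative is F(x) = \frac{5 \left(- 2 x^{2} \sin{\left(2 x \right)} - 2 x \cos{\left(2 x \right)} + \sin{\left(2 x \right)}\right)}{12}.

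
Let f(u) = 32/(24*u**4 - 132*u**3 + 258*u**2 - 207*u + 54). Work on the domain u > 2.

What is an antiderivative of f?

The denominator factors as 3*(u - 2)*(2*u - 3)**2*(2*u - 1); partial fractions split f into directly integrable pieces: -16/(9*(2*u - 1)) - 16/(3*(2*u - 3)) - 32/(3*(2*u - 3)**2) + 32/(9*(u - 2)).
Check: d/du[32*log(u - 2)/9 - 8*log(u - 3/2)/3 - 8*log(u - 1/2)/9 + 32/(12*u - 18)] = 32/(24*u**4 - 132*u**3 + 258*u**2 - 207*u + 54) = f(u).

An antiderivative is F(u) = 32*log(u - 2)/9 - 8*log(u - 3/2)/3 - 8*log(u - 1/2)/9 + 32/(12*u - 18).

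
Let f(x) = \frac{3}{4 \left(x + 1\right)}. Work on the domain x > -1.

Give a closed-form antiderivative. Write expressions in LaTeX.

An antiderivative is F(x) = \frac{3 \log{\left(x + 1 \right)}}{4}.

An antiderivative F(x) passes only if d/dx[F] lands on f(x) exactly.
Check: d/dx[\frac{3 \log{\left(x + 1 \right)}}{4}] = \frac{3}{4 x + 4}, which equals f(x).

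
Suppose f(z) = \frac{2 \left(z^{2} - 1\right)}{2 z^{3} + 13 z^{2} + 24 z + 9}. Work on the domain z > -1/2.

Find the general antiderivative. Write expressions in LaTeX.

Factor the denominator (\left(z + 3\right)^{2} \left(2 z + 1\right)) and decompose: f = - \frac{6}{25 \left(2 z + 1\right)} + \frac{28}{25 \left(z + 3\right)} - \frac{16}{5 \left(z + 3\right)^{2}}; each piece integrates to a log, atan, or power term.
Check: d/dz[- \frac{3 \log{\left(z + \frac{1}{2} \right)}}{25} + \frac{28 \log{\left(z + 3 \right)}}{25} + \frac{16}{5 z + 15}] = \frac{2 z^{2} - 2}{2 z^{3} + 13 z^{2} + 24 z + 9}, which equals f(z).

F(z) = - \frac{3 \log{\left(z + \frac{1}{2} \right)}}{25} + \frac{28 \log{\left(z + 3 \right)}}{25} + \frac{16}{5 z + 15} + C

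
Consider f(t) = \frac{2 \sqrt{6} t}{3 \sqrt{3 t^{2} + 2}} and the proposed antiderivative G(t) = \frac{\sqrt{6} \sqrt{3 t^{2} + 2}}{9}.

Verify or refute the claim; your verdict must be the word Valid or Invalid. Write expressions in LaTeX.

Invalid: d/dt[G] - f = - \frac{\sqrt{6} t}{3 \sqrt{3 t^{2} + 2}}, which is not 0.

d/dt[G] = \frac{\sqrt{6} t}{3 \sqrt{3 t^{2} + 2}}
d/dt[G] - f(t) = - \frac{\sqrt{6} t}{3 \sqrt{3 t^{2} + 2}} != 0.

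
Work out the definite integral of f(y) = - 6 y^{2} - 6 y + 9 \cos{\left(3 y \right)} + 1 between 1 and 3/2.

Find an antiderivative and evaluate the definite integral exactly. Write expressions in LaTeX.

The integrand splits into summands that can be handled one at a time.
F(y) = - 2 y^{3} - 3 y^{2} + y + 3 \sin{\left(3 y \right)} is an antiderivative of f.
Check: d/dy[- 2 y^{3} - 3 y^{2} + y + 3 \sin{\left(3 y \right)}] = - 6 y^{2} - 6 y + 9 \cos{\left(3 y \right)} + 1 = f(y).
F(3/2) = -12 + 3 \sin{\left(\frac{9}{2} \right)}; F(1) = -4 + 3 \sin{\left(3 \right)}.
Integral = F(3/2) - F(1) = -8 + 3 \sin{\left(\frac{9}{2} \right)} - 3 \sin{\left(3 \right)}.

Antiderivative: F(y) = - 2 y^{3} - 3 y^{2} + y + 3 \sin{\left(3 y \right)}; value = -8 + 3 \sin{\left(\frac{9}{2} \right)} - 3 \sin{\left(3 \right)}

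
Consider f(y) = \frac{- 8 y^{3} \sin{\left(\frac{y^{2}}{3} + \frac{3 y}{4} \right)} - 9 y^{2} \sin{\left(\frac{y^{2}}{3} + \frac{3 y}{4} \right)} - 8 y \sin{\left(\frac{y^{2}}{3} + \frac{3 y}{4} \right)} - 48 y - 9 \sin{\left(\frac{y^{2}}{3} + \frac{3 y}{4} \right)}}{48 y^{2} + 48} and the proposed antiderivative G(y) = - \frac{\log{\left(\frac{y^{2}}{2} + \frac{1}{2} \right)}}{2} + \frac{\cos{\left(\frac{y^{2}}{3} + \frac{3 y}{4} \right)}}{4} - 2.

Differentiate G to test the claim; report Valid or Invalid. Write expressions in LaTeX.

d/dy[G] = \frac{- 8 y^{3} \sin{\left(\frac{y^{2}}{3} + \frac{3 y}{4} \right)} - 9 y^{2} \sin{\left(\frac{y^{2}}{3} + \frac{3 y}{4} \right)} - 8 y \sin{\left(\frac{y^{2}}{3} + \frac{3 y}{4} \right)} - 48 y - 9 \sin{\left(\frac{y^{2}}{3} + \frac{3 y}{4} \right)}}{48 y^{2} + 48}
This equals f(y) exactly, so the claim holds.

Valid: G'(y) = f(y).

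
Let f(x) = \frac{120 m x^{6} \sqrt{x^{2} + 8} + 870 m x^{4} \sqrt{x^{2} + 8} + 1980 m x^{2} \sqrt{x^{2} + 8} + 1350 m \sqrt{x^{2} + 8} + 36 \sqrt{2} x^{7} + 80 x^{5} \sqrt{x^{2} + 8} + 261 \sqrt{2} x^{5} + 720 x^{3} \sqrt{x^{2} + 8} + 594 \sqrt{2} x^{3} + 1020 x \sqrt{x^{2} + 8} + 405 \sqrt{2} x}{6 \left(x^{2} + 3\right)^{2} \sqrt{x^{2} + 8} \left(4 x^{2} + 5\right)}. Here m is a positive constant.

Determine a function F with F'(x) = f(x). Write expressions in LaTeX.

Whatever form F(x) takes, F'(x) = f(x) is non-negotiable.
Check: d/dx[5 m x + 3 \sqrt{\frac{x^{2}}{2} + 4} + \frac{5 \log{\left(2 x^{2} + \frac{5}{2} \right)}}{3} - \frac{5}{x^{2} + 3}] = \frac{120 m x^{6} \sqrt{x^{2} + 8} + 870 m x^{4} \sqrt{x^{2} + 8} + 1980 m x^{2} \sqrt{x^{2} + 8} + 1350 m \sqrt{x^{2} + 8} + 36 \sqrt{2} x^{7} + 80 x^{5} \sqrt{x^{2} + 8} + 261 \sqrt{2} x^{5} + 720 x^{3} \sqrt{x^{2} + 8} + 594 \sqrt{2} x^{3} + 1020 x \sqrt{x^{2} + 8} + 405 \sqrt{2} x}{24 x^{6} \sqrt{x^{2} + 8} + 174 x^{4} \sqrt{x^{2} + 8} + 396 x^{2} \sqrt{x^{2} + 8} + 270 \sqrt{x^{2} + 8}}, which equals f(x).

An antiderivative is F(x) = 5 m x + 3 \sqrt{\frac{x^{2}}{2} + 4} + \frac{5 \log{\left(2 x^{2} + \frac{5}{2} \right)}}{3} - \frac{5}{x^{2} + 3}.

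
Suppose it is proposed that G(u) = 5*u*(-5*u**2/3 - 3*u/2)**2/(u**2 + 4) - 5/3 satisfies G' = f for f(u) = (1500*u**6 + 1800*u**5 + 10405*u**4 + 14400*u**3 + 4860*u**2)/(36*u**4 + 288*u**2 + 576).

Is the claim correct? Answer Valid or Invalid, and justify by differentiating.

d/du[G] = (1500*u**6 + 1800*u**5 + 10405*u**4 + 14400*u**3 + 4860*u**2)/(36*u**4 + 288*u**2 + 576)
This equals f(u) exactly, so the claim holds.

Valid - the claim checks out under differentiation.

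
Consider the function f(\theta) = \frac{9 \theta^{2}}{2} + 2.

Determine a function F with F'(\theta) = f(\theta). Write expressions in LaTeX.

An antiderivative is F(\theta) = \frac{3 \theta^{3} + 4 \theta + 2}{2}.

A first test for any F(\theta): its \theta-derivative must equal f(\theta) identically.
Check: d/d\theta[\frac{3 \theta^{3} + 4 \theta + 2}{2}] = \frac{9 \theta^{2}}{2} + 2 = f(\theta).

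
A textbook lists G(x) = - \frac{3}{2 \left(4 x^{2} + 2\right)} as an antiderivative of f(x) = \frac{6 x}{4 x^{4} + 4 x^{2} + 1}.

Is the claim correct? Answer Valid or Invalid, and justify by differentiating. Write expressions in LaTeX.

d/dx[G] = \frac{3 x}{4 x^{4} + 4 x^{2} + 1}
d/dx[G] - f(x) = - \frac{3 x}{4 x^{4} + 4 x^{2} + 1} != 0.

Invalid: d/dx[G] - f = - \frac{3 x}{4 x^{4} + 4 x^{2} + 1}, which is not 0.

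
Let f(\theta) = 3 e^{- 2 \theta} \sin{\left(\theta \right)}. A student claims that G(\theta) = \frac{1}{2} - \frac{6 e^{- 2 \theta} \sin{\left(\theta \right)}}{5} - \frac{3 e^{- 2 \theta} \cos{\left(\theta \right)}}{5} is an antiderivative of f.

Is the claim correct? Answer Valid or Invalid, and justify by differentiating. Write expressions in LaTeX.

d/d\theta[G] = 3 e^{- 2 \theta} \sin{\left(\theta \right)}
This equals f(\theta) exactly, so the claim holds.

Valid - differentiating G returns exactly f.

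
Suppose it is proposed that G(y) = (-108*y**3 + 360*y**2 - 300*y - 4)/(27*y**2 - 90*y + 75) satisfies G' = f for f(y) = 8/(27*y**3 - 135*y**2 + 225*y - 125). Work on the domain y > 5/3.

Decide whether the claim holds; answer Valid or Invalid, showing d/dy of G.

Invalid: d/dy[G] - f = -4, which is not 0.

d/dy[G] = (-108*y**3 + 540*y**2 - 900*y + 508)/(27*y**3 - 135*y**2 + 225*y - 125)
d/dy[G] - f(y) = -4 != 0.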